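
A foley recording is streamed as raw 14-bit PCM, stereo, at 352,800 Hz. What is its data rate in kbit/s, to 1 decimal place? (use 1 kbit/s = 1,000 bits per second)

Bit rate = 352,800 × 14 × 2 = 9,878,400 bits/s.
= 9878.4 kbit/s.

9878.4 kbit/s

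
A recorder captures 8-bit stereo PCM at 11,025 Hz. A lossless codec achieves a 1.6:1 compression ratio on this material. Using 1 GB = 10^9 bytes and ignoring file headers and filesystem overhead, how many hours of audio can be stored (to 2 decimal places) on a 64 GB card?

Uncompressed byte rate = 11,025 × 1 × 2 = 22,050 bytes/s.
After 1.6:1 compression, effective rate ≈ 13781.25 bytes/s.
Capacity = 64 × 1,000,000,000 = 64,000,000,000 bytes.
64,000,000,000 / effective rate ≈ 4643990.93 s → 1290.00 hours.

1290.00 hours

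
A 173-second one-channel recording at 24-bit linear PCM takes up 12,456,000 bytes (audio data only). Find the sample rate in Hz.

24,000 Hz

Bytes = sample_rate × seconds × bytes_per_sample × channels.
sample_rate = 12,456,000 / (173 × 3 × 1) = 12,456,000 / 519 = 24,000 Hz.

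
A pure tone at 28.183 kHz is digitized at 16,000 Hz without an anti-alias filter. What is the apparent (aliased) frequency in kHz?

Nyquist = 16,000/2 = 8,000 Hz; 28,183 Hz exceeds it.
Alias = |28,183 − 2×16,000| = |28,183 − 32,000| = 3,817 Hz = 3.817 kHz.

3.817 kHz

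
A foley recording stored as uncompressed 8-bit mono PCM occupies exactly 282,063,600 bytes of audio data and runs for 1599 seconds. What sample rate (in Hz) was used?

176,400 Hz

Bytes = sample_rate × seconds × bytes_per_sample × channels.
sample_rate = 282,063,600 / (1,599 × 1 × 1) = 282,063,600 / 1,599 = 176,400 Hz.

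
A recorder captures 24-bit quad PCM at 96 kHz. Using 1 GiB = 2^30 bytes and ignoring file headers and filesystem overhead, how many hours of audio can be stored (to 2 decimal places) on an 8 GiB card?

Uncompressed byte rate = 96,000 × 3 × 4 = 1,152,000 bytes/s.
Capacity = 8 × 1,073,741,824 = 8,589,934,592 bytes.
8,589,934,592 / 1,152,000 ≈ 7456.54 s → 2.07 hours.

2.07 hours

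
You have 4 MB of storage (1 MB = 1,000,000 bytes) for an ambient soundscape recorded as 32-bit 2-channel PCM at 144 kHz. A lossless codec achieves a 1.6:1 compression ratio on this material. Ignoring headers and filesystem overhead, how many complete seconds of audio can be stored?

Uncompressed byte rate = 144,000 × 4 × 2 = 1,152,000 bytes/s.
After 1.6:1 compression, effective rate ≈ 720000 bytes/s.
Capacity = 4 × 1,000,000 = 4,000,000 bytes.
4,000,000 / effective rate ≈ 5.56 s → 5 seconds.

5 seconds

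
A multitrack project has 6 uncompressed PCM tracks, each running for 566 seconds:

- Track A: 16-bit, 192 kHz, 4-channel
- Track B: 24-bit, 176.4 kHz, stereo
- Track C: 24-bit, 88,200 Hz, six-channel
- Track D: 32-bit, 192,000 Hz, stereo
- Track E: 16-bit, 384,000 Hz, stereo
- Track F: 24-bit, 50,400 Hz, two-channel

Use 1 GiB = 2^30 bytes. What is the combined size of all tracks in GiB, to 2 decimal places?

3.98 GiB

Track A: 192,000 × 566 × 2 × 4 = 869,376,000 bytes.
Track B: 176,400 × 566 × 3 × 2 = 599,054,400 bytes.
Track C: 88,200 × 566 × 3 × 6 = 898,581,600 bytes.
Track D: 192,000 × 566 × 4 × 2 = 869,376,000 bytes.
Track E: 384,000 × 566 × 2 × 2 = 869,376,000 bytes.
Track F: 50,400 × 566 × 3 × 2 = 171,158,400 bytes.
Total = 4,276,922,400 bytes = 3.98 GiB.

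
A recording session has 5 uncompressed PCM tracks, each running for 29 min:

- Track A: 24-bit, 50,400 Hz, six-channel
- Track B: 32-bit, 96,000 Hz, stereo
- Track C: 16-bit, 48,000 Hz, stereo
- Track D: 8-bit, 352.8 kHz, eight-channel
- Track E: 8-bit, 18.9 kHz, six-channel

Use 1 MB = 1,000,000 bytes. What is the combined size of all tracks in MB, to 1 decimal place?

8357.2 MB

29 min = 1,740 s.
Track A: 50,400 × 1,740 × 3 × 6 = 1,578,528,000 bytes.
Track B: 96,000 × 1,740 × 4 × 2 = 1,336,320,000 bytes.
Track C: 48,000 × 1,740 × 2 × 2 = 334,080,000 bytes.
Track D: 352,800 × 1,740 × 1 × 8 = 4,910,976,000 bytes.
Track E: 18,900 × 1,740 × 1 × 6 = 197,316,000 bytes.
Total = 8,357,220,000 bytes = 8357.2 MB.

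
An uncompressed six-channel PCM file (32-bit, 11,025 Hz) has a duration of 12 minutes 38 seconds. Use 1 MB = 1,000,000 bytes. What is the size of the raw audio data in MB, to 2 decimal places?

200.57 MB

Duration = 12 minutes 38 seconds = 758 s.
Bytes = 11,025 samples/s × 758 s × 4 bytes/sample × 6 ch = 200,566,800 bytes.
200,566,800 / 1,000,000 = 200.57 MB.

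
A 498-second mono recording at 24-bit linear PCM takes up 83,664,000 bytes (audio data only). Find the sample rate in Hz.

Bytes = sample_rate × seconds × bytes_per_sample × channels.
sample_rate = 83,664,000 / (498 × 3 × 1) = 83,664,000 / 1,494 = 56,000 Hz.

56,000 Hz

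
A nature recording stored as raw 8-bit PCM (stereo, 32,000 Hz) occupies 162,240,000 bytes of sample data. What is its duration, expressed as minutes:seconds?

Byte rate = 32,000 × 1 × 2 = 64,000 bytes/s.
Duration = 162,240,000 / 64,000 = 2,535 s.
2,535 s = 42:15.

42:15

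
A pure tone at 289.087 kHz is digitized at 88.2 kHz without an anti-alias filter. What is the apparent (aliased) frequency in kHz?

24.487 kHz

Nyquist = 88,200/2 = 44,100 Hz; 289,087 Hz exceeds it.
Alias = |289,087 − 3×88,200| = |289,087 − 264,600| = 24,487 Hz = 24.487 kHz.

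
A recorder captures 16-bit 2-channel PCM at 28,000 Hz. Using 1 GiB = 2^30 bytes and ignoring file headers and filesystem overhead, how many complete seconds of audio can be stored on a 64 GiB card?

Uncompressed byte rate = 28,000 × 2 × 2 = 112,000 bytes/s.
Capacity = 64 × 1,073,741,824 = 68,719,476,736 bytes.
68,719,476,736 / 112,000 ≈ 613566.76 s → 613,566 seconds.

613,566 seconds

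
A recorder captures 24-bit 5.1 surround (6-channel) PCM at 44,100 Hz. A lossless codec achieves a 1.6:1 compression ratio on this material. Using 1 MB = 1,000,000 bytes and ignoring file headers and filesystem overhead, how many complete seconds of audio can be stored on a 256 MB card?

515 seconds

Uncompressed byte rate = 44,100 × 3 × 6 = 793,800 bytes/s.
After 1.6:1 compression, effective rate ≈ 496125 bytes/s.
Capacity = 256 × 1,000,000 = 256,000,000 bytes.
256,000,000 / effective rate ≈ 516 s → 515 seconds.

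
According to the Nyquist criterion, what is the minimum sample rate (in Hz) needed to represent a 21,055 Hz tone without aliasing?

42,110 Hz

Minimum sample rate = 2 × 21,055 Hz = 42,110 Hz.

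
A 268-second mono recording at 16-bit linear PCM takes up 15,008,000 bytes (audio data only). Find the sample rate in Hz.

28,000 Hz

Bytes = sample_rate × seconds × bytes_per_sample × channels.
sample_rate = 15,008,000 / (268 × 2 × 1) = 15,008,000 / 536 = 28,000 Hz.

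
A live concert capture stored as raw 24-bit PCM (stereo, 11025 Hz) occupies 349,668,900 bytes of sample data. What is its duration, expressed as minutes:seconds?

88:06

Byte rate = 11,025 × 3 × 2 = 66,150 bytes/s.
Duration = 349,668,900 / 66,150 = 5,286 s.
5,286 s = 88:06.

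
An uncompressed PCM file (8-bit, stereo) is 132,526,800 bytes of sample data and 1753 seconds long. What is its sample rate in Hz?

Bytes = sample_rate × seconds × bytes_per_sample × channels.
sample_rate = 132,526,800 / (1,753 × 1 × 2) = 132,526,800 / 3,506 = 37,800 Hz.

37,800 Hz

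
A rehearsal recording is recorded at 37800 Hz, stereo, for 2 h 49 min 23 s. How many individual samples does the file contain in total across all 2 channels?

2 h 49 min 23 s = 10,163 s.
37,800 × 10,163 s × 2 ch = 768,322,800 samples.

768,322,800 samples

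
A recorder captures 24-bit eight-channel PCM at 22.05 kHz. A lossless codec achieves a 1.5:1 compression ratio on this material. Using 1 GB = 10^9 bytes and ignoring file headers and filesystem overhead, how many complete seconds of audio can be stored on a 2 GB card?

Uncompressed byte rate = 22,050 × 3 × 8 = 529,200 bytes/s.
After 1.5:1 compression, effective rate ≈ 352800 bytes/s.
Capacity = 2 × 1,000,000,000 = 2,000,000,000 bytes.
2,000,000,000 / effective rate ≈ 5668.93 s → 5,668 seconds.

5,668 seconds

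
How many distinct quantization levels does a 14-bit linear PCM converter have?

16,384 levels

2^14 = 16,384.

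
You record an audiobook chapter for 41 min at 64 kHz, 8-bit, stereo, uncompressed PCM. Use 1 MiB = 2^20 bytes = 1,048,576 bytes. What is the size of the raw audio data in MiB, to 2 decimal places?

Duration = 41 min = 2,460 s.
Bytes = 64,000 samples/s × 2,460 s × 1 bytes/sample × 2 ch = 314,880,000 bytes.
314,880,000 / 1,048,576 = 300.29 MiB.

300.29 MiB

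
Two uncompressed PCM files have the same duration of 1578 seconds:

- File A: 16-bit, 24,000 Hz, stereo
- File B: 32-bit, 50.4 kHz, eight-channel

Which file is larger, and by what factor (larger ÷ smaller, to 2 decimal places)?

File B, by a factor of 16.80

File A: 24,000 × 2 × 2 = 96,000 bytes/s.
File B: 50,400 × 4 × 8 = 1,612,800 bytes/s.
File B is larger; ratio = 2,544,998,400 / 151,488,000 = 16.80.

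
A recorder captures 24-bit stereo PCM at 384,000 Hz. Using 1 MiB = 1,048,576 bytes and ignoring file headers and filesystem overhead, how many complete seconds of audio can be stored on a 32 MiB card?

Uncompressed byte rate = 384,000 × 3 × 2 = 2,304,000 bytes/s.
Capacity = 32 × 1,048,576 = 33,554,432 bytes.
33,554,432 / 2,304,000 ≈ 14.56 s → 14 seconds.

14 seconds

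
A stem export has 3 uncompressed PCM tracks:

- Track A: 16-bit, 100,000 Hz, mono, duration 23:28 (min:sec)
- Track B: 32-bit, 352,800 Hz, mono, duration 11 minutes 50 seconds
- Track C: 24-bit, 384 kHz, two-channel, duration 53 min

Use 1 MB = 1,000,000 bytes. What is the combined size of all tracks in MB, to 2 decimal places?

8610.27 MB

Track A: 23:28 (min:sec) = 1,408 s; 100,000 × 1,408 × 2 × 1 = 281,600,000 bytes.
Track B: 11 minutes 50 seconds = 710 s; 352,800 × 710 × 4 × 1 = 1,001,952,000 bytes.
Track C: 53 min = 3,180 s; 384,000 × 3,180 × 3 × 2 = 7,326,720,000 bytes.
Total = 8,610,272,000 bytes = 8610.27 MB.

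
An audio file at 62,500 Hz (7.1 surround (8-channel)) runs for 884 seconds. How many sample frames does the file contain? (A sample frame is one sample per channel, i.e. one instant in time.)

62,500 samples/s × 884 s = 55,250,000 frames.

55,250,000 sample frames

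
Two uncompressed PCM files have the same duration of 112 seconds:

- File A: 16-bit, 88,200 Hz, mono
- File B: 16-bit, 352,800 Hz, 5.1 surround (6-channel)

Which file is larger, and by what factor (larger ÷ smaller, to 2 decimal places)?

File B, by a factor of 24.00

File A: 88,200 × 2 × 1 = 176,400 bytes/s.
File B: 352,800 × 2 × 6 = 4,233,600 bytes/s.
File B is larger; ratio = 474,163,200 / 19,756,800 = 24.00.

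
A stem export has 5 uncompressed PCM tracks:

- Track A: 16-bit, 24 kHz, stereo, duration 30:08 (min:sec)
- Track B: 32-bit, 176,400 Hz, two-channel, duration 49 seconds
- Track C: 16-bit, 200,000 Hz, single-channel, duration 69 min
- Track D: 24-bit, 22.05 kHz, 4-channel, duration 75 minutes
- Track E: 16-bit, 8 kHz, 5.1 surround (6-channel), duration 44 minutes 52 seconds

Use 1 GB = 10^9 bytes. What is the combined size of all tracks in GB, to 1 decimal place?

Track A: 30:08 (min:sec) = 1,808 s; 24,000 × 1,808 × 2 × 2 = 173,568,000 bytes.
Track B: 176,400 × 49 × 4 × 2 = 69,148,800 bytes.
Track C: 69 min = 4,140 s; 200,000 × 4,140 × 2 × 1 = 1,656,000,000 bytes.
Track D: 75 minutes = 4,500 s; 22,050 × 4,500 × 3 × 4 = 1,190,700,000 bytes.
Track E: 44 minutes 52 seconds = 2,692 s; 8,000 × 2,692 × 2 × 6 = 258,432,000 bytes.
Total = 3,347,848,800 bytes = 3.3 GB.

3.3 GB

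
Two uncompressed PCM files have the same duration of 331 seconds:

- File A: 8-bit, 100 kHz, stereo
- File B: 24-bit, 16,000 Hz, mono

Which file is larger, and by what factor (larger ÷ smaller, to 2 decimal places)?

File A, by a factor of 4.17

File A: 100,000 × 1 × 2 = 200,000 bytes/s.
File B: 16,000 × 3 × 1 = 48,000 bytes/s.
File A is larger; ratio = 66,200,000 / 15,888,000 = 4.17.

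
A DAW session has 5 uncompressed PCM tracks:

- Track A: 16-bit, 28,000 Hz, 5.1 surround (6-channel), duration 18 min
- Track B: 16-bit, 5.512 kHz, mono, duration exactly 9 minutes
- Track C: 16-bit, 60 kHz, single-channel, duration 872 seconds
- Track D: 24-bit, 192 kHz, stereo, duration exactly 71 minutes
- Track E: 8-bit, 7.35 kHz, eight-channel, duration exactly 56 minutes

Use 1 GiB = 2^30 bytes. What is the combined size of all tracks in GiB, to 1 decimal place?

5.2 GiB

Track A: 18 min = 1,080 s; 28,000 × 1,080 × 2 × 6 = 362,880,000 bytes.
Track B: exactly 9 minutes = 540 s; 5,512 × 540 × 2 × 1 = 5,952,960 bytes.
Track C: 60,000 × 872 × 2 × 1 = 104,640,000 bytes.
Track D: exactly 71 minutes = 4,260 s; 192,000 × 4,260 × 3 × 2 = 4,907,520,000 bytes.
Track E: exactly 56 minutes = 3,360 s; 7,350 × 3,360 × 1 × 8 = 197,568,000 bytes.
Total = 5,578,560,960 bytes = 5.2 GiB.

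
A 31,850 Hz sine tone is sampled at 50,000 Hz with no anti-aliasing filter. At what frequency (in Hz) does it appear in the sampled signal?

18,150 Hz

Nyquist = 50,000/2 = 25,000 Hz; 31,850 Hz exceeds it.
Alias = |31,850 − 1×50,000| = |31,850 − 50,000| = 18,150 Hz.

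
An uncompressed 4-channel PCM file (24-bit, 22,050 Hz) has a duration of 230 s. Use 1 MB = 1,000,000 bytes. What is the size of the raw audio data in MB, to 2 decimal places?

Bytes = 22,050 samples/s × 230 s × 3 bytes/sample × 4 ch = 60,858,000 bytes.
60,858,000 / 1,000,000 = 60.86 MB.

60.86 MB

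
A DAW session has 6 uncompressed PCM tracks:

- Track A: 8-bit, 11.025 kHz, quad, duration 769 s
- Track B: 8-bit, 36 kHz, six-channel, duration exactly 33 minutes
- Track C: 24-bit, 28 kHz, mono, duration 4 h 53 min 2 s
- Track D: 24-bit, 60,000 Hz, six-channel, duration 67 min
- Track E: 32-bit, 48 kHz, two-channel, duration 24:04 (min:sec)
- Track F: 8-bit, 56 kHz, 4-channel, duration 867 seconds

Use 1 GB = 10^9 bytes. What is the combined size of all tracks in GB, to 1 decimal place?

7.0 GB

Track A: 11,025 × 769 × 1 × 4 = 33,912,900 bytes.
Track B: exactly 33 minutes = 1,980 s; 36,000 × 1,980 × 1 × 6 = 427,680,000 bytes.
Track C: 4 h 53 min 2 s = 17,582 s; 28,000 × 17,582 × 3 × 1 = 1,476,888,000 bytes.
Track D: 67 min = 4,020 s; 60,000 × 4,020 × 3 × 6 = 4,341,600,000 bytes.
Track E: 24:04 (min:sec) = 1,444 s; 48,000 × 1,444 × 4 × 2 = 554,496,000 bytes.
Track F: 56,000 × 867 × 1 × 4 = 194,208,000 bytes.
Total = 7,028,784,900 bytes = 7.0 GB.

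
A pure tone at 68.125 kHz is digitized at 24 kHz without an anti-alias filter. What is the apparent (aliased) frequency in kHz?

Nyquist = 24,000/2 = 12,000 Hz; 68,125 Hz exceeds it.
Alias = |68,125 − 3×24,000| = |68,125 − 72,000| = 3,875 Hz = 3.875 kHz.

3.875 kHz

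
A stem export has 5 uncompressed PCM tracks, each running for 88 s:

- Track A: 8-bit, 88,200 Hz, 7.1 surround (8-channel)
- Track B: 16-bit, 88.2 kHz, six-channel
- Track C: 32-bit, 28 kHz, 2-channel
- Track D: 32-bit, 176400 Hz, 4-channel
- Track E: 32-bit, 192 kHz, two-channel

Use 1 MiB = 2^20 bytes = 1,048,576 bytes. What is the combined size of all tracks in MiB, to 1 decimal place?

532.6 MiB

Track A: 88,200 × 88 × 1 × 8 = 62,092,800 bytes.
Track B: 88,200 × 88 × 2 × 6 = 93,139,200 bytes.
Track C: 28,000 × 88 × 4 × 2 = 19,712,000 bytes.
Track D: 176,400 × 88 × 4 × 4 = 248,371,200 bytes.
Track E: 192,000 × 88 × 4 × 2 = 135,168,000 bytes.
Total = 558,483,200 bytes = 532.6 MiB.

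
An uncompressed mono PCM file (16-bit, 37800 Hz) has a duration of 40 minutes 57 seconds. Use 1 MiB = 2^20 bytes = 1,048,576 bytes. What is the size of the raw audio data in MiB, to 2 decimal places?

Duration = 40 minutes 57 seconds = 2,457 s.
Bytes = 37,800 samples/s × 2,457 s × 2 bytes/sample × 1 ch = 185,749,200 bytes.
185,749,200 / 1,048,576 = 177.14 MiB.

177.14 MiB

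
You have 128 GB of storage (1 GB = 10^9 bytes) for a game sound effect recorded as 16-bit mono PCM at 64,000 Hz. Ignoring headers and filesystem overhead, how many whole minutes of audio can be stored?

Uncompressed byte rate = 64,000 × 2 × 1 = 128,000 bytes/s.
Capacity = 128 × 1,000,000,000 = 128,000,000,000 bytes.
128,000,000,000 / 128,000 ≈ 1000000 s → 16,666 minutes.

16,666 minutes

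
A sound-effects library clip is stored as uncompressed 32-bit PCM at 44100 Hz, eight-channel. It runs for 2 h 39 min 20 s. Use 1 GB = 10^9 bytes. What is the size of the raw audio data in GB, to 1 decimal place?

Duration = 2 h 39 min 20 s = 9,560 s.
Bytes = 44,100 samples/s × 9,560 s × 4 bytes/sample × 8 ch = 13,491,072,000 bytes.
13,491,072,000 / 1,000,000,000 = 13.5 GB.

13.5 GB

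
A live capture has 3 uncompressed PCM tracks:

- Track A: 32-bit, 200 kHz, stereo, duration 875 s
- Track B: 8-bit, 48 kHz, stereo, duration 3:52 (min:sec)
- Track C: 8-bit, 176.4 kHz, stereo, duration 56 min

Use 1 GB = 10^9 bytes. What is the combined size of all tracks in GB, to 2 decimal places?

2.61 GB

Track A: 200,000 × 875 × 4 × 2 = 1,400,000,000 bytes.
Track B: 3:52 (min:sec) = 232 s; 48,000 × 232 × 1 × 2 = 22,272,000 bytes.
Track C: 56 min = 3,360 s; 176,400 × 3,360 × 1 × 2 = 1,185,408,000 bytes.
Total = 2,607,680,000 bytes = 2.61 GB.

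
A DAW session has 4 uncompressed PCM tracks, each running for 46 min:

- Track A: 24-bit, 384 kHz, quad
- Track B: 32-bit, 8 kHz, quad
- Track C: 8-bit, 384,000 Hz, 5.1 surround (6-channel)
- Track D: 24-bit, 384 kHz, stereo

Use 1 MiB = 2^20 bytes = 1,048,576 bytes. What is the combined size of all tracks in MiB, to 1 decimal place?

24594.7 MiB

46 min = 2,760 s.
Track A: 384,000 × 2,760 × 3 × 4 = 12,718,080,000 bytes.
Track B: 8,000 × 2,760 × 4 × 4 = 353,280,000 bytes.
Track C: 384,000 × 2,760 × 1 × 6 = 6,359,040,000 bytes.
Track D: 384,000 × 2,760 × 3 × 2 = 6,359,040,000 bytes.
Total = 25,789,440,000 bytes = 24594.7 MiB.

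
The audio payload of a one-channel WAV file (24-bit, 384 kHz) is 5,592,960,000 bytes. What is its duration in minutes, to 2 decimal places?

80.92 minutes

Byte rate = 384,000 × 3 × 1 = 1,152,000 bytes/s.
Duration = 5,592,960,000 / 1,152,000 = 4,855 s.
4,855 s / 60 = 80.92 minutes.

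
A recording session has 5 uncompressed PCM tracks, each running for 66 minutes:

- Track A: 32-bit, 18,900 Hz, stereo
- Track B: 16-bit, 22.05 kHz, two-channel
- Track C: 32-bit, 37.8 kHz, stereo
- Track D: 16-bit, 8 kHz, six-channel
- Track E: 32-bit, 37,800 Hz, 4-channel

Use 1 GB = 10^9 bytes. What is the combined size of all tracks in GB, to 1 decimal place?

4.9 GB

66 minutes = 3,960 s.
Track A: 18,900 × 3,960 × 4 × 2 = 598,752,000 bytes.
Track B: 22,050 × 3,960 × 2 × 2 = 349,272,000 bytes.
Track C: 37,800 × 3,960 × 4 × 2 = 1,197,504,000 bytes.
Track D: 8,000 × 3,960 × 2 × 6 = 380,160,000 bytes.
Track E: 37,800 × 3,960 × 4 × 4 = 2,395,008,000 bytes.
Total = 4,920,696,000 bytes = 4.9 GB.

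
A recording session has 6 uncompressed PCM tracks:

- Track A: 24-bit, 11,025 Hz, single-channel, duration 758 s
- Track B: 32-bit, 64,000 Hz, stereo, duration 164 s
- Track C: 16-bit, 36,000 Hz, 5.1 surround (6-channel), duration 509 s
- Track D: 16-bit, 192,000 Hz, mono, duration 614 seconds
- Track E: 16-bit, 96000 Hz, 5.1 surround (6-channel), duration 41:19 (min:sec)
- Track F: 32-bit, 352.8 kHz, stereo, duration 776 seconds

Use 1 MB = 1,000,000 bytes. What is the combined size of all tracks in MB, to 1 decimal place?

5610.7 MB

Track A: 11,025 × 758 × 3 × 1 = 25,070,850 bytes.
Track B: 64,000 × 164 × 4 × 2 = 83,968,000 bytes.
Track C: 36,000 × 509 × 2 × 6 = 219,888,000 bytes.
Track D: 192,000 × 614 × 2 × 1 = 235,776,000 bytes.
Track E: 41:19 (min:sec) = 2,479 s; 96,000 × 2,479 × 2 × 6 = 2,855,808,000 bytes.
Track F: 352,800 × 776 × 4 × 2 = 2,190,182,400 bytes.
Total = 5,610,693,250 bytes = 5610.7 MB.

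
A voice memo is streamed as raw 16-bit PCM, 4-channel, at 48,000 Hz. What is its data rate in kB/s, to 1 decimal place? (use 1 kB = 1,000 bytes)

384.0 kB/s

Bit rate = 48,000 × 16 × 4 = 3,072,000 bits/s.
3,072,000 / 8 = 384,000 B/s = 384.0 kB/s.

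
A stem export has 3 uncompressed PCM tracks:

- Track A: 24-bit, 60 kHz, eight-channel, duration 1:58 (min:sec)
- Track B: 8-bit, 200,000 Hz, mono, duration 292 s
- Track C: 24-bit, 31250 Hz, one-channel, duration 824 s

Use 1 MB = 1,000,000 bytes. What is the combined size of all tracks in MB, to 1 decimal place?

Track A: 1:58 (min:sec) = 118 s; 60,000 × 118 × 3 × 8 = 169,920,000 bytes.
Track B: 200,000 × 292 × 1 × 1 = 58,400,000 bytes.
Track C: 31,250 × 824 × 3 × 1 = 77,250,000 bytes.
Total = 305,570,000 bytes = 305.6 MB.

305.6 MB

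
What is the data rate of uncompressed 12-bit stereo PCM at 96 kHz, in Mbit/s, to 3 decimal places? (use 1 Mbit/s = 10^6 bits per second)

Bit rate = 96,000 × 12 × 2 = 2,304,000 bits/s.
= 2.304 Mbit/s.

2.304 Mbit/s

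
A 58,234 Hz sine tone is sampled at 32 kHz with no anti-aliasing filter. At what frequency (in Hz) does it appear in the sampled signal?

5,766 Hz

Nyquist = 32,000/2 = 16,000 Hz; 58,234 Hz exceeds it.
Alias = |58,234 − 2×32,000| = |58,234 − 64,000| = 5,766 Hz.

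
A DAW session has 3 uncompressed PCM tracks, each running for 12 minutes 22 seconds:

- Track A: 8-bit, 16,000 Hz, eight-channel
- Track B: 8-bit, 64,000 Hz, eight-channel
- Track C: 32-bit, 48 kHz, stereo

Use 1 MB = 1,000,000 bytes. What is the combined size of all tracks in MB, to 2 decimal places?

759.81 MB

12 minutes 22 seconds = 742 s.
Track A: 16,000 × 742 × 1 × 8 = 94,976,000 bytes.
Track B: 64,000 × 742 × 1 × 8 = 379,904,000 bytes.
Track C: 48,000 × 742 × 4 × 2 = 284,928,000 bytes.
Total = 759,808,000 bytes = 759.81 MB.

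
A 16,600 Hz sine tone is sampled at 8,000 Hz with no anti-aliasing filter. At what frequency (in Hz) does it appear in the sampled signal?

Nyquist = 8,000/2 = 4,000 Hz; 16,600 Hz exceeds it.
Alias = |16,600 − 2×8,000| = |16,600 − 16,000| = 600 Hz.

600 Hz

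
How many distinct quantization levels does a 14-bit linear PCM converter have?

16,384 levels

2^14 = 16,384.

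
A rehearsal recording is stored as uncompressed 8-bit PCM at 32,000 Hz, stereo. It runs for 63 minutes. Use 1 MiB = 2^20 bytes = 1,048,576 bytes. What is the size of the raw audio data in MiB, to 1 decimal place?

230.7 MiB

Duration = 63 minutes = 3,780 s.
Bytes = 32,000 samples/s × 3,780 s × 1 bytes/sample × 2 ch = 241,920,000 bytes.
241,920,000 / 1,048,576 = 230.7 MiB.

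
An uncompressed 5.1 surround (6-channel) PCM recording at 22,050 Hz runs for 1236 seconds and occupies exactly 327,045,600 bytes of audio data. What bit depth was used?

Bytes per sample = 327,045,600 / (22,050 × 1,236 × 6) = 327,045,600 / 163,522,800 = 2.
Bit depth = 2 × 8 = 16 bits.

16 bits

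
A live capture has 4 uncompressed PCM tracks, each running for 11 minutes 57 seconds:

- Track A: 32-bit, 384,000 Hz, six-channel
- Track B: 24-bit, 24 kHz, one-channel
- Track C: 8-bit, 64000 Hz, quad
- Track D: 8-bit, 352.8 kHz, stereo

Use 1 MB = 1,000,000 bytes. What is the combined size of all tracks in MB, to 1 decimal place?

7349.0 MB

11 minutes 57 seconds = 717 s.
Track A: 384,000 × 717 × 4 × 6 = 6,607,872,000 bytes.
Track B: 24,000 × 717 × 3 × 1 = 51,624,000 bytes.
Track C: 64,000 × 717 × 1 × 4 = 183,552,000 bytes.
Track D: 352,800 × 717 × 1 × 2 = 505,915,200 bytes.
Total = 7,348,963,200 bytes = 7349.0 MB.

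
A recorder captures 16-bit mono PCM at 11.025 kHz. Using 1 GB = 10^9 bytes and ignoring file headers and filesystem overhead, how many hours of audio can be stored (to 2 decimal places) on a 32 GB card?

Uncompressed byte rate = 11,025 × 2 × 1 = 22,050 bytes/s.
Capacity = 32 × 1,000,000,000 = 32,000,000,000 bytes.
32,000,000,000 / 22,050 ≈ 1451247.17 s → 403.12 hours.

403.12 hours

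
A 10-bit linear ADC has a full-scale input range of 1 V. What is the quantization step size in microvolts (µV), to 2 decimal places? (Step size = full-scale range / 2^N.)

976.56 µV

1 V / 2^10 = 1 / 1,024 V = 976.56 µV.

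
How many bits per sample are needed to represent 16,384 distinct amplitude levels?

14 bits

log2(16,384) = 14.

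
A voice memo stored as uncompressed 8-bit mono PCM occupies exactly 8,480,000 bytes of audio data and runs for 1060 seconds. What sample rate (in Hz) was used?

Bytes = sample_rate × seconds × bytes_per_sample × channels.
sample_rate = 8,480,000 / (1,060 × 1 × 1) = 8,480,000 / 1,060 = 8,000 Hz.

8,000 Hz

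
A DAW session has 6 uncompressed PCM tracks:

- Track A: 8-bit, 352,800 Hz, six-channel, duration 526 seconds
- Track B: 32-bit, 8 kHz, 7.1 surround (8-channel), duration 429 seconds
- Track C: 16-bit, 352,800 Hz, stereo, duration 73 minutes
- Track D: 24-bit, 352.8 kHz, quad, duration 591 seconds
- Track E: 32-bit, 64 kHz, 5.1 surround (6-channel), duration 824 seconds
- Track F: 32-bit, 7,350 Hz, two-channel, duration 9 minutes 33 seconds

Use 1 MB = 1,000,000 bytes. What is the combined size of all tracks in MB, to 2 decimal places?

Track A: 352,800 × 526 × 1 × 6 = 1,113,436,800 bytes.
Track B: 8,000 × 429 × 4 × 8 = 109,824,000 bytes.
Track C: 73 minutes = 4,380 s; 352,800 × 4,380 × 2 × 2 = 6,181,056,000 bytes.
Track D: 352,800 × 591 × 3 × 4 = 2,502,057,600 bytes.
Track E: 64,000 × 824 × 4 × 6 = 1,265,664,000 bytes.
Track F: 9 minutes 33 seconds = 573 s; 7,350 × 573 × 4 × 2 = 33,692,400 bytes.
Total = 11,205,730,800 bytes = 11205.73 MB.

11205.73 MB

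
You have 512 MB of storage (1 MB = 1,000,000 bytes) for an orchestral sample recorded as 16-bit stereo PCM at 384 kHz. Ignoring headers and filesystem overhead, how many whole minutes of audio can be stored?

5 minutes

Uncompressed byte rate = 384,000 × 2 × 2 = 1,536,000 bytes/s.
Capacity = 512 × 1,000,000 = 512,000,000 bytes.
512,000,000 / 1,536,000 ≈ 333.33 s → 5 minutes.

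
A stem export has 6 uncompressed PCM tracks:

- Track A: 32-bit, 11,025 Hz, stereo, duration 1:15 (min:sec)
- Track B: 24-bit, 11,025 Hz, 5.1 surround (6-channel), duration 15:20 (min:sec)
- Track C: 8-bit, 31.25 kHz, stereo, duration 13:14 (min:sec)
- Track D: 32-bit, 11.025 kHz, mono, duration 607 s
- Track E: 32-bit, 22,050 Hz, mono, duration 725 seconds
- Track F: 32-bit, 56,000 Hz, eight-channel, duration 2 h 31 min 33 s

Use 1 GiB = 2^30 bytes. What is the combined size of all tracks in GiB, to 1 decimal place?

15.5 GiB

Track A: 1:15 (min:sec) = 75 s; 11,025 × 75 × 4 × 2 = 6,615,000 bytes.
Track B: 15:20 (min:sec) = 920 s; 11,025 × 920 × 3 × 6 = 182,574,000 bytes.
Track C: 13:14 (min:sec) = 794 s; 31,250 × 794 × 1 × 2 = 49,625,000 bytes.
Track D: 11,025 × 607 × 4 × 1 = 26,768,700 bytes.
Track E: 22,050 × 725 × 4 × 1 = 63,945,000 bytes.
Track F: 2 h 31 min 33 s = 9,093 s; 56,000 × 9,093 × 4 × 8 = 16,294,656,000 bytes.
Total = 16,624,183,700 bytes = 15.5 GiB.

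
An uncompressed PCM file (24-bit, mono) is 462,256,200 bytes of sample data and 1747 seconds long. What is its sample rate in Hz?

88,200 Hz

Bytes = sample_rate × seconds × bytes_per_sample × channels.
sample_rate = 462,256,200 / (1,747 × 3 × 1) = 462,256,200 / 5,241 = 88,200 Hz.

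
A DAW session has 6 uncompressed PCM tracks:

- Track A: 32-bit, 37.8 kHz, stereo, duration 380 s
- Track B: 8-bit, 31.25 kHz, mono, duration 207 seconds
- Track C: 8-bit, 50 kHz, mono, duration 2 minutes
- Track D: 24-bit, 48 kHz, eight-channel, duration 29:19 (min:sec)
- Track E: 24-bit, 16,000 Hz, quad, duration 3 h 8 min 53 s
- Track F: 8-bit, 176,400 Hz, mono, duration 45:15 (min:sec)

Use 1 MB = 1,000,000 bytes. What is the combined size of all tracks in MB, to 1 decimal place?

Track A: 37,800 × 380 × 4 × 2 = 114,912,000 bytes.
Track B: 31,250 × 207 × 1 × 1 = 6,468,750 bytes.
Track C: 2 minutes = 120 s; 50,000 × 120 × 1 × 1 = 6,000,000 bytes.
Track D: 29:19 (min:sec) = 1,759 s; 48,000 × 1,759 × 3 × 8 = 2,026,368,000 bytes.
Track E: 3 h 8 min 53 s = 11,333 s; 16,000 × 11,333 × 3 × 4 = 2,175,936,000 bytes.
Track F: 45:15 (min:sec) = 2,715 s; 176,400 × 2,715 × 1 × 1 = 478,926,000 bytes.
Total = 4,808,610,750 bytes = 4808.6 MB.

4808.6 MB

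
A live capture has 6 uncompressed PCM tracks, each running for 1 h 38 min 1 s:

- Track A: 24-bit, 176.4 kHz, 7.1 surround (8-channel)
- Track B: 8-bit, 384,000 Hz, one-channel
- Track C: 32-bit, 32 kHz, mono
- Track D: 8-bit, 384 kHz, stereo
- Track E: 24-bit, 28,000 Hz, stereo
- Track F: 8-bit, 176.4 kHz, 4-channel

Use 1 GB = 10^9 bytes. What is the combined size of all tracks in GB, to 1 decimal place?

1 h 38 min 1 s = 5,881 s.
Track A: 176,400 × 5,881 × 3 × 8 = 24,897,801,600 bytes.
Track B: 384,000 × 5,881 × 1 × 1 = 2,258,304,000 bytes.
Track C: 32,000 × 5,881 × 4 × 1 = 752,768,000 bytes.
Track D: 384,000 × 5,881 × 1 × 2 = 4,516,608,000 bytes.
Track E: 28,000 × 5,881 × 3 × 2 = 988,008,000 bytes.
Track F: 176,400 × 5,881 × 1 × 4 = 4,149,633,600 bytes.
Total = 37,563,123,200 bytes = 37.6 GB.

37.6 GB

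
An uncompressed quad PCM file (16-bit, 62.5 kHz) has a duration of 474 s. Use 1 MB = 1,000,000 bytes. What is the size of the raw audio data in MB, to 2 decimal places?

Bytes = 62,500 samples/s × 474 s × 2 bytes/sample × 4 ch = 237,000,000 bytes.
237,000,000 / 1,000,000 = 237.00 MB.

237.00 MB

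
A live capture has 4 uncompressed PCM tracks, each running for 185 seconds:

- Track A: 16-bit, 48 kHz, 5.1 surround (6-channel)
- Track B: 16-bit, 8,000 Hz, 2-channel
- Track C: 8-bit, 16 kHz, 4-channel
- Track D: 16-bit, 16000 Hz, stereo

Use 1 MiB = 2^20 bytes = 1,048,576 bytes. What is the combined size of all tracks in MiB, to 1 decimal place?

129.9 MiB

Track A: 48,000 × 185 × 2 × 6 = 106,560,000 bytes.
Track B: 8,000 × 185 × 2 × 2 = 5,920,000 bytes.
Track C: 16,000 × 185 × 1 × 4 = 11,840,000 bytes.
Track D: 16,000 × 185 × 2 × 2 = 11,840,000 bytes.
Total = 136,160,000 bytes = 129.9 MiB.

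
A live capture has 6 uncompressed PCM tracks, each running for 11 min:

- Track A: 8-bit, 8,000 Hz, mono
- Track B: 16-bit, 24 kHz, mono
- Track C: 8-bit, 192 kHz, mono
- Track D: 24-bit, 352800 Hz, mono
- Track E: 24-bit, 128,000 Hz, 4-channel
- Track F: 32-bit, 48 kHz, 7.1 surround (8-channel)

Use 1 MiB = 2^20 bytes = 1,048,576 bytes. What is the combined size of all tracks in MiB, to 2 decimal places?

11 min = 660 s.
Track A: 8,000 × 660 × 1 × 1 = 5,280,000 bytes.
Track B: 24,000 × 660 × 2 × 1 = 31,680,000 bytes.
Track C: 192,000 × 660 × 1 × 1 = 126,720,000 bytes.
Track D: 352,800 × 660 × 3 × 1 = 698,544,000 bytes.
Track E: 128,000 × 660 × 3 × 4 = 1,013,760,000 bytes.
Track F: 48,000 × 660 × 4 × 8 = 1,013,760,000 bytes.
Total = 2,889,744,000 bytes = 2755.87 MiB.

2755.87 MiB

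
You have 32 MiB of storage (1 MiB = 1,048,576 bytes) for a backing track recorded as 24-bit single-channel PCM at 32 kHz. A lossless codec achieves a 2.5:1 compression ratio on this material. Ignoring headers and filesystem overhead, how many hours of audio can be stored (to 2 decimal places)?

0.24 hours

Uncompressed byte rate = 32,000 × 3 × 1 = 96,000 bytes/s.
After 2.5:1 compression, effective rate ≈ 38400 bytes/s.
Capacity = 32 × 1,048,576 = 33,554,432 bytes.
33,554,432 / effective rate ≈ 873.81 s → 0.24 hours.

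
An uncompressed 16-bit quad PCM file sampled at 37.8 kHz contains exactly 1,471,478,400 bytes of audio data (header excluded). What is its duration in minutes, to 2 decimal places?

81.10 minutes

Byte rate = 37,800 × 2 × 4 = 302,400 bytes/s.
Duration = 1,471,478,400 / 302,400 = 4,866 s.
4,866 s / 60 = 81.10 minutes.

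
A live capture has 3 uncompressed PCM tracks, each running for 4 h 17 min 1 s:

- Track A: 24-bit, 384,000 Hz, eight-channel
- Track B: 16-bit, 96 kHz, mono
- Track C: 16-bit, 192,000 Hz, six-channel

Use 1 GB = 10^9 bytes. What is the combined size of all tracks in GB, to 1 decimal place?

180.6 GB

4 h 17 min 1 s = 15,421 s.
Track A: 384,000 × 15,421 × 3 × 8 = 142,119,936,000 bytes.
Track B: 96,000 × 15,421 × 2 × 1 = 2,960,832,000 bytes.
Track C: 192,000 × 15,421 × 2 × 6 = 35,529,984,000 bytes.
Total = 180,610,752,000 bytes = 180.6 GB.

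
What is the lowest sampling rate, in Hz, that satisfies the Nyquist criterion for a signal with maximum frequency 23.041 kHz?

46,082 Hz

Minimum sample rate = 2 × 23,041 Hz = 46,082 Hz.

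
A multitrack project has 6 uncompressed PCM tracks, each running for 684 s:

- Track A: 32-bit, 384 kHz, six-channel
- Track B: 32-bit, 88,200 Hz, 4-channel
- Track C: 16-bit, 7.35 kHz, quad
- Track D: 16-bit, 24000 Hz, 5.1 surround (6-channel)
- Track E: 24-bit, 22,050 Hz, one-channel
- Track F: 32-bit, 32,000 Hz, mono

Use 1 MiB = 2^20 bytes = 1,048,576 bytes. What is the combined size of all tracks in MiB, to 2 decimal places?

Track A: 384,000 × 684 × 4 × 6 = 6,303,744,000 bytes.
Track B: 88,200 × 684 × 4 × 4 = 965,260,800 bytes.
Track C: 7,350 × 684 × 2 × 4 = 40,219,200 bytes.
Track D: 24,000 × 684 × 2 × 6 = 196,992,000 bytes.
Track E: 22,050 × 684 × 3 × 1 = 45,246,600 bytes.
Track F: 32,000 × 684 × 4 × 1 = 87,552,000 bytes.
Total = 7,639,014,600 bytes = 7285.13 MiB.

7285.13 MiB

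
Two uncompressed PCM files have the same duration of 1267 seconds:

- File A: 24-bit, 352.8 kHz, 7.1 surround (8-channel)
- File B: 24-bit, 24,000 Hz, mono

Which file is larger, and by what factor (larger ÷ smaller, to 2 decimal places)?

File A: 352,800 × 3 × 8 = 8,467,200 bytes/s.
File B: 24,000 × 3 × 1 = 72,000 bytes/s.
File A is larger; ratio = 10,727,942,400 / 91,224,000 = 117.60.

File A, by a factor of 117.60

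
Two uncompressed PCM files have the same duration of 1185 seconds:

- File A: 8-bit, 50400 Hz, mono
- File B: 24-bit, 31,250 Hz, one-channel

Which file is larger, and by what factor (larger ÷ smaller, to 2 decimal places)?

File B, by a factor of 1.86

File A: 50,400 × 1 × 1 = 50,400 bytes/s.
File B: 31,250 × 3 × 1 = 93,750 bytes/s.
File B is larger; ratio = 111,093,750 / 59,724,000 = 1.86.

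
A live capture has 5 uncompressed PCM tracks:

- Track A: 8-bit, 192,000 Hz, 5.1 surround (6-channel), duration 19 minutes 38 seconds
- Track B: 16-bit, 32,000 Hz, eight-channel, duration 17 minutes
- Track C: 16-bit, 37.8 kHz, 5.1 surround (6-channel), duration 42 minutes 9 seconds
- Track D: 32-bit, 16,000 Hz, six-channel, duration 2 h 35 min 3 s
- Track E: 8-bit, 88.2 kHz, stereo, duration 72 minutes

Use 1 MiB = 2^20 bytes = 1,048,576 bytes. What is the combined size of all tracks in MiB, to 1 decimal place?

7019.9 MiB

Track A: 19 minutes 38 seconds = 1,178 s; 192,000 × 1,178 × 1 × 6 = 1,357,056,000 bytes.
Track B: 17 minutes = 1,020 s; 32,000 × 1,020 × 2 × 8 = 522,240,000 bytes.
Track C: 42 minutes 9 seconds = 2,529 s; 37,800 × 2,529 × 2 × 6 = 1,147,154,400 bytes.
Track D: 2 h 35 min 3 s = 9,303 s; 16,000 × 9,303 × 4 × 6 = 3,572,352,000 bytes.
Track E: 72 minutes = 4,320 s; 88,200 × 4,320 × 1 × 2 = 762,048,000 bytes.
Total = 7,360,850,400 bytes = 7019.9 MiB.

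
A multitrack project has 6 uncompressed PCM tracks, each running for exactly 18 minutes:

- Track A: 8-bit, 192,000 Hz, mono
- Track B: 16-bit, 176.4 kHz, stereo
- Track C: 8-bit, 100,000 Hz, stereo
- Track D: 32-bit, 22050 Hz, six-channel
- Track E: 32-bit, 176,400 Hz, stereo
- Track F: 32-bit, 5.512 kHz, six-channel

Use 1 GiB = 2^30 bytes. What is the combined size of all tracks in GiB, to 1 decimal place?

exactly 18 minutes = 1,080 s.
Track A: 192,000 × 1,080 × 1 × 1 = 207,360,000 bytes.
Track B: 176,400 × 1,080 × 2 × 2 = 762,048,000 bytes.
Track C: 100,000 × 1,080 × 1 × 2 = 216,000,000 bytes.
Track D: 22,050 × 1,080 × 4 × 6 = 571,536,000 bytes.
Track E: 176,400 × 1,080 × 4 × 2 = 1,524,096,000 bytes.
Track F: 5,512 × 1,080 × 4 × 6 = 142,871,040 bytes.
Total = 3,423,911,040 bytes = 3.2 GiB.

3.2 GiB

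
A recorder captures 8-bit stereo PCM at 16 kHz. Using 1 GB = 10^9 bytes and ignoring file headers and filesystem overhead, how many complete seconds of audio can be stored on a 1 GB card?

Uncompressed byte rate = 16,000 × 1 × 2 = 32,000 bytes/s.
Capacity = 1 × 1,000,000,000 = 1,000,000,000 bytes.
1,000,000,000 / 32,000 ≈ 31250 s → 31,250 seconds.

31,250 seconds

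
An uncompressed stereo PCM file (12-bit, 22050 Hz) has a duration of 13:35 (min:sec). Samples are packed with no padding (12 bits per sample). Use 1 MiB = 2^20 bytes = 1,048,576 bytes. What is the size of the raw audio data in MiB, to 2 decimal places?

51.41 MiB

Duration = 13:35 (min:sec) = 815 s.
Bits = 22,050 × 815 × 12 × 2 = 431,298,000 bits = 53,912,250 bytes.
53,912,250 / 1,048,576 = 51.41 MiB.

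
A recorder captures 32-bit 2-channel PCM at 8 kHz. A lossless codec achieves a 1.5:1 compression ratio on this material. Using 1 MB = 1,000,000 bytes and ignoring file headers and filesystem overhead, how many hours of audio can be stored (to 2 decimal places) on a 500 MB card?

3.26 hours

Uncompressed byte rate = 8,000 × 4 × 2 = 64,000 bytes/s.
After 1.5:1 compression, effective rate ≈ 42666.67 bytes/s.
Capacity = 500 × 1,000,000 = 500,000,000 bytes.
500,000,000 / effective rate ≈ 11718.75 s → 3.26 hours.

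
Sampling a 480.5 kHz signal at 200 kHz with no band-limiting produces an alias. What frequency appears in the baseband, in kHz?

Nyquist = 200,000/2 = 100,000 Hz; 480,500 Hz exceeds it.
Alias = |480,500 − 2×200,000| = |480,500 − 400,000| = 80,500 Hz = 80.5 kHz.

80.5 kHz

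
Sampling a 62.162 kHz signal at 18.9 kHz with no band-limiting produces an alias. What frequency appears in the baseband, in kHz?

Nyquist = 18,900/2 = 9,450 Hz; 62,162 Hz exceeds it.
Alias = |62,162 − 3×18,900| = |62,162 − 56,700| = 5,462 Hz = 5.462 kHz.

5.462 kHz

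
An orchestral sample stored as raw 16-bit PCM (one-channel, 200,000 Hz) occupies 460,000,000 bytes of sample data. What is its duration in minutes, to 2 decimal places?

19.17 minutes

Byte rate = 200,000 × 2 × 1 = 400,000 bytes/s.
Duration = 460,000,000 / 400,000 = 1,150 s.
1,150 s / 60 = 19.17 minutes.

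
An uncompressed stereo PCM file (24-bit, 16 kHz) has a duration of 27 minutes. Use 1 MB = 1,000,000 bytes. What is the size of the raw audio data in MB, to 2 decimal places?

155.52 MB

Duration = 27 minutes = 1,620 s.
Bytes = 16,000 samples/s × 1,620 s × 3 bytes/sample × 2 ch = 155,520,000 bytes.
155,520,000 / 1,000,000 = 155.52 MB.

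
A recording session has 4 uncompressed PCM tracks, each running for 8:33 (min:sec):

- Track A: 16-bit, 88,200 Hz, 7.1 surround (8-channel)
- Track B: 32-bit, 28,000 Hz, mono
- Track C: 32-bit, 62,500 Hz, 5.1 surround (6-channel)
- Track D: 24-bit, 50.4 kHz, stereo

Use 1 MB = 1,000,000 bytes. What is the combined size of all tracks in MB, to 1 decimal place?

8:33 (min:sec) = 513 s.
Track A: 88,200 × 513 × 2 × 8 = 723,945,600 bytes.
Track B: 28,000 × 513 × 4 × 1 = 57,456,000 bytes.
Track C: 62,500 × 513 × 4 × 6 = 769,500,000 bytes.
Track D: 50,400 × 513 × 3 × 2 = 155,131,200 bytes.
Total = 1,706,032,800 bytes = 1706.0 MB.

1706.0 MB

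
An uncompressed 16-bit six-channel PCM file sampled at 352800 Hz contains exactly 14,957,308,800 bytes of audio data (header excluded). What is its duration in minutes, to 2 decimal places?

Byte rate = 352,800 × 2 × 6 = 4,233,600 bytes/s.
Duration = 14,957,308,800 / 4,233,600 = 3,533 s.
3,533 s / 60 = 58.88 minutes.

58.88 minutes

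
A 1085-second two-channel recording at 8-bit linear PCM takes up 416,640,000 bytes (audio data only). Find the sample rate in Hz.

192,000 Hz

Bytes = sample_rate × seconds × bytes_per_sample × channels.
sample_rate = 416,640,000 / (1,085 × 1 × 2) = 416,640,000 / 2,170 = 192,000 Hz.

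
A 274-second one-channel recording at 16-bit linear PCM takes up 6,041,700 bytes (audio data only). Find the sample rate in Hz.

Bytes = sample_rate × seconds × bytes_per_sample × channels.
sample_rate = 6,041,700 / (274 × 2 × 1) = 6,041,700 / 548 = 11,025 Hz.

11,025 Hz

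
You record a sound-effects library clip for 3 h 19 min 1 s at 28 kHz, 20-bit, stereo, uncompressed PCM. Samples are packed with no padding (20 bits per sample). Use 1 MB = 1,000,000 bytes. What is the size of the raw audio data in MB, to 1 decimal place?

Duration = 3 h 19 min 1 s = 11,941 s.
Bits = 28,000 × 11,941 × 20 × 2 = 13,373,920,000 bits = 1,671,740,000 bytes.
1,671,740,000 / 1,000,000 = 1671.7 MB.

1671.7 MB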